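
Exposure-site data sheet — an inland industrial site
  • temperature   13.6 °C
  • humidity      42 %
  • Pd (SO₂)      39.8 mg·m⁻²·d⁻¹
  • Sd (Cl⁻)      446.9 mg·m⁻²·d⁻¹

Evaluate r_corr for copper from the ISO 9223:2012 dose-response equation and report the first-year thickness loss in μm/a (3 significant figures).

r_corr = 0.594 μm/a

copper: f(T) = -0.080·(T−10) [T>10 °C] = -0.2880
  SO₂ term: 0.0053·39.8^0.26·exp(0.059·42-0.2880) = 0.1234
  Cl⁻ term: 0.01025·446.9^0.27·exp(0.036·42+0.049·13.6) = 0.4703
  sum: 0.1234 + 0.4703 → r_corr = 0.5937 μm/a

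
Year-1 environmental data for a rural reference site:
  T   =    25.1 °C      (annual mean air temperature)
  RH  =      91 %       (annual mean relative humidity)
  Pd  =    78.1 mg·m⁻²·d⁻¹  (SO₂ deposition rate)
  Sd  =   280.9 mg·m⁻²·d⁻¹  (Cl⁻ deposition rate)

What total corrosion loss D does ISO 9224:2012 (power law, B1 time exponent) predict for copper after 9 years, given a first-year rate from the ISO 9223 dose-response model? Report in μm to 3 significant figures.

D(9) = 23.0 μm

copper: f(T) = -0.080·(T−10) [T>10 °C] = -1.2080
  Pd branch = 0.0053·Pd^0.26·e^(0.059·RH+f) = 1.056 μm/a
  Cl⁻ term: 0.01025·280.9^0.27·exp(0.036·91+0.049·25.1) = 4.253
  r_corr = 1.056 + 4.253 = 5.309 μm/a
Long-term exponent b (ISO 9224 Table 2, B1) = 0.667
  D(9) = 5.309 × 9^0.667 = 5.309 × 4.33 = 22.99 μm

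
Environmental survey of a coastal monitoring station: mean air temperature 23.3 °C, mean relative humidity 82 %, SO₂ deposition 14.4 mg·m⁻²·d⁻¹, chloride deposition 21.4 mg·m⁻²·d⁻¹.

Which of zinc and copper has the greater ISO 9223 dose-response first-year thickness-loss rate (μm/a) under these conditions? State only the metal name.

zinc: f(T) = -0.071·(T−10) [T>10 °C] = -0.9443
  sulphur-dioxide contribution → 0.7052 μm/a
  chloride contribution → 1.401 μm/a
  ⇒ r_corr(zinc) = 2.106 μm/a
copper: temperature factor f = -0.080·(13.3) = -1.0640
  sulphur-dioxide contribution → 0.4618 μm/a
  chloride contribution → 1.405 μm/a
  total first-year rate 1.867 μm/a
Ordering by μm/a: zinc (2.11) > copper (1.87)

zinc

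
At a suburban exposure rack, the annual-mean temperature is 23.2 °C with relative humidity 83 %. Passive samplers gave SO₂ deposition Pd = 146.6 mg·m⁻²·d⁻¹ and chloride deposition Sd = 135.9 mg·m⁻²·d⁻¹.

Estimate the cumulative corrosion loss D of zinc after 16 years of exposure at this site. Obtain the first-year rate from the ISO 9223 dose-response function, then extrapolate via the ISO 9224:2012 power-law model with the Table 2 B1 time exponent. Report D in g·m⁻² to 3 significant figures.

zinc: f(T) = -0.071·(T−10) [T>10 °C] = -0.9372
  sulphur-dioxide contribution → 2.064 μm/a
  chloride contribution → 4.016 μm/a
  ⇒ r_corr(zinc) = 6.08 μm/a
Long-term exponent b (ISO 9224 Table 2, B1) = 0.813
  D(16) = 6.08 × 16^0.813 = 6.08 × 9.527 = 57.93 μm
  Mass loss = 57.93 μm × 7.14 g/cm³ = 413.6 g·m⁻²

D(16) = 414 g·m⁻²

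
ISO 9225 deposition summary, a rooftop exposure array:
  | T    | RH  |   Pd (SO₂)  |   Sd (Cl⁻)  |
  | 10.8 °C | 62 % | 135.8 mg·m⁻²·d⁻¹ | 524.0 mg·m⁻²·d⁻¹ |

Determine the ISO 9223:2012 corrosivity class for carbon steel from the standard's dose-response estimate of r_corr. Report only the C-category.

carbon steel: T>10 °C ⇒ hinge -0.054·(10.8−10) = -0.0432
  sulphur-dioxide contribution → 75.31 μm/a
  chloride contribution → 58.99 μm/a
  ⇒ r_corr(carbon steel) = 134.3 μm/a
Category bounds: 80…200 μm/a bracket r_corr ⇒ C5

C5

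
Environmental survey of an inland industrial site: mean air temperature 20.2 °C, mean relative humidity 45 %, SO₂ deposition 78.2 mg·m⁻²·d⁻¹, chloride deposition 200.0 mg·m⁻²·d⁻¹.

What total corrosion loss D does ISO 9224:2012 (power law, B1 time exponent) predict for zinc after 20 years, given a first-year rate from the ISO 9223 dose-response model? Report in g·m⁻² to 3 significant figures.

D(20) = 261 g·m⁻²

zinc: f(T) = -0.071·(T−10) [T>10 °C] = -0.7242
  SO₂ term: 0.0129·78.2^0.44·exp(0.046·45-0.7242) = 0.3373
  Cl⁻ term: 0.0175·200.0^0.57·exp(0.008·45+0.085·20.2) = 2.862
  r_corr = 0.3373 + 2.862 = 3.199 μm/a
Long-term exponent b (ISO 9224 Table 2, B1) = 0.813
  D(20) = 3.199 × 20^0.813 = 3.199 × 11.42 = 36.54 μm
  Mass loss = 36.54 μm × 7.14 g/cm³ = 260.9 g·m⁻²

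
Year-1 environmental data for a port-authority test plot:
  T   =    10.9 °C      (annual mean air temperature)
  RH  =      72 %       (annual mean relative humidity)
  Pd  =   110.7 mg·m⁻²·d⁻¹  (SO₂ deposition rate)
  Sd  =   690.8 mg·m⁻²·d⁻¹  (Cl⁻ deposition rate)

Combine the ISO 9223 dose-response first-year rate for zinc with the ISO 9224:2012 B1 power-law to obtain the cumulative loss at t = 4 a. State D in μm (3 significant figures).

zinc: T>10 °C ⇒ hinge -0.071·(10.9−10) = -0.0639
  SO₂ term: 0.0129·110.7^0.44·exp(0.046·72-0.0639) = 2.634
  Cl⁻ term: 0.0175·690.8^0.57·exp(0.008·72+0.085·10.9) = 3.266
  r_corr = 2.634 + 3.266 = 5.9 μm/a
ISO 9224: D(t) = r_corr · t^b with b = 0.813 (zinc, B1)
  D(4) = 5.9 × 4^0.813 = 5.9 × 3.087 = 18.21 μm

D(4) = 18.2 μm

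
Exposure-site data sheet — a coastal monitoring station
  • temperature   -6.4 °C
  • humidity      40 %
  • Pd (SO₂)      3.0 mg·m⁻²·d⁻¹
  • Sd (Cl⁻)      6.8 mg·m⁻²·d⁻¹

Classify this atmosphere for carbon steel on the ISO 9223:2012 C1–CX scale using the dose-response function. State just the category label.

C2

carbon steel: T≤10 °C ⇒ hinge +0.150·(-6.4−10) = -2.4600
  sulphur-dioxide contribution → 0.5959 μm/a
  chloride contribution → 0.9702 μm/a
  ⇒ r_corr(carbon steel) = 1.566 μm/a
Category bounds: 1.3…25 μm/a bracket r_corr ⇒ C2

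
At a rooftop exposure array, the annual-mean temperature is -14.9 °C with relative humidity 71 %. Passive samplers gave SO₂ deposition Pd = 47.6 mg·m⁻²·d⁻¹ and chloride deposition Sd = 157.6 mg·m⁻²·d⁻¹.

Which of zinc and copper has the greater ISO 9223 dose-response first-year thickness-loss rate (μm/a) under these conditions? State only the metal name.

zinc

zinc: f(T) = +0.038·(T−10) [T≤10 °C] = -0.9462
  SO₂ term: 0.0129·47.6^0.44·exp(0.046·71-0.9462) = 0.7181
  Sd branch = 0.0175·Sd^0.57·e^(0.008·RH+0.085·T) = 0.1557 μm/a
  r_corr = 0.7181 + 0.1557 = 0.8738 μm/a
copper: T≤10 °C ⇒ hinge +0.126·(-14.9−10) = -3.1374
  SO₂ term: 0.0053·47.6^0.26·exp(0.059·71-3.1374) = 0.04142
  Sd branch = 0.01025·Sd^0.27·e^(0.036·RH+0.049·T) = 0.2495 μm/a
  sum: 0.04142 + 0.2495 → r_corr = 0.2909 μm/a
Ordering by μm/a: zinc (0.874) > copper (0.291)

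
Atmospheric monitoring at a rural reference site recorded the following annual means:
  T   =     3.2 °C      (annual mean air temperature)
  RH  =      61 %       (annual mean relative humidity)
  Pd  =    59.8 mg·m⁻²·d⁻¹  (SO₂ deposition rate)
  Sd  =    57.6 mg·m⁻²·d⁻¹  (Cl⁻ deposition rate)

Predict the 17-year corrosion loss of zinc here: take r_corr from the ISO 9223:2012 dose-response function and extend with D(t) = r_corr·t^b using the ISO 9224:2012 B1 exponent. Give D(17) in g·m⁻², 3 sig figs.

D(17) = 98.2 g·m⁻²

zinc: T≤10 °C ⇒ hinge +0.038·(3.2−10) = -0.2584
  SO₂ term: 0.0129·59.8^0.44·exp(0.046·61-0.2584) = 0.9971
  Sd branch = 0.0175·Sd^0.57·e^(0.008·RH+0.085·T) = 0.3772 μm/a
  sum: 0.9971 + 0.3772 → r_corr = 1.374 μm/a
ISO 9224: D(t) = r_corr · t^b with b = 0.813 (zinc, B1)
  D(17) = 1.374 × 17^0.813 = 1.374 × 10.01 = 13.75 μm
  Mass loss = 13.75 μm × 7.14 g/cm³ = 98.2 g·m⁻²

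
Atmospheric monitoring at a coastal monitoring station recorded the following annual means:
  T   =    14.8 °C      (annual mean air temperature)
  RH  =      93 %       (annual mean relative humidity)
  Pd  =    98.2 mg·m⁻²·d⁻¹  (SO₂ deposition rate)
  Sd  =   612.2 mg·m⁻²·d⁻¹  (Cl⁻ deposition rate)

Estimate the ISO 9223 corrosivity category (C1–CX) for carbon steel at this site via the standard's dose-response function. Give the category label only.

carbon steel: f(T) = -0.054·(T−10) [T>10 °C] = -0.2592
  sulphur-dioxide contribution → 95.3 μm/a
  chloride contribution → 212 μm/a
  ⇒ r_corr(carbon steel) = 307.3 μm/a
ISO 9223 Table 2 (carbon steel): 200 < 307 ≤ 700 μm/a ⇒ CX

CX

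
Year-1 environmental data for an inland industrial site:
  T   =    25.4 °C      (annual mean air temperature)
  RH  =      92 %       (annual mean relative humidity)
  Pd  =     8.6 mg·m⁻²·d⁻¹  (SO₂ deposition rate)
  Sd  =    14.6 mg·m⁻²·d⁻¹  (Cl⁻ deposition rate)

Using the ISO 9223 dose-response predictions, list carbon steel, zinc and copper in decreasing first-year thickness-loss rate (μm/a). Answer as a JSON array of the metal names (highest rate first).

carbon steel: T>10 °C ⇒ hinge -0.054·(25.4−10) = -0.8316
  SO₂ term: 1.77·8.6^0.52·exp(0.02·92-0.8316) = 14.85
  Cl⁻ term: 0.102·14.6^0.62·exp(0.033·92+0.04·25.4) = 30.92
  sum: 14.85 + 30.92 → r_corr = 45.78 μm/a
zinc: f(T) = -0.071·(T−10) [T>10 °C] = -1.0934
  SO₂ term: 0.0129·8.6^0.44·exp(0.046·92-1.0934) = 0.7671
  Sd branch = 0.0175·Sd^0.57·e^(0.008·RH+0.085·T) = 1.459 μm/a
  r_corr = 0.7671 + 1.459 = 2.226 μm/a
copper: T>10 °C ⇒ hinge -0.080·(25.4−10) = -1.2320
  SO₂ term: 0.0053·8.6^0.26·exp(0.059·92-1.2320) = 0.6159
  Cl⁻ term: 0.01025·14.6^0.27·exp(0.036·92+0.049·25.4) = 2.014
  sum: 0.6159 + 2.014 → r_corr = 2.63 μm/a
Ordering by μm/a: carbon steel (45.8) > copper (2.63) > zinc (2.23)

["carbon steel", "copper", "zinc"]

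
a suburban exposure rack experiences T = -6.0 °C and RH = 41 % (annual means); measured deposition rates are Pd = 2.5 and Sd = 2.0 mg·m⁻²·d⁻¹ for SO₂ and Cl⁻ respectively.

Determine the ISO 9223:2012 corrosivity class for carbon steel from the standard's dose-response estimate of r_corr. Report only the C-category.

carbon steel: temperature factor f = +0.150·(-16.0) = -2.4000
  Pd branch = 1.77·Pd^0.52·e^(0.02·RH+f) = 0.5871 μm/a
  Cl⁻ term: 0.102·2.0^0.62·exp(0.033·41+0.04·-6.0) = 0.4771
  sum: 0.5871 + 0.4771 → r_corr = 1.064 μm/a
1.06 μm/a falls in (0, 1.3] for carbon steel → category C1

C1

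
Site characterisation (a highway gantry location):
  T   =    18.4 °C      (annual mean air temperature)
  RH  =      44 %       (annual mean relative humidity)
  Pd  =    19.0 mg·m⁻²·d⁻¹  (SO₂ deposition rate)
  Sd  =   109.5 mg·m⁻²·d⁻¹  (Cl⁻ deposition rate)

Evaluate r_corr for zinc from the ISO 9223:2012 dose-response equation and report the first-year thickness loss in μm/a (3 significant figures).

zinc: f(T) = -0.071·(T−10) [T>10 °C] = -0.5964
  SO₂ term: 0.0129·19.0^0.44·exp(0.046·44-0.5964) = 0.1964
  Cl⁻ term: 0.0175·109.5^0.57·exp(0.008·44+0.085·18.4) = 1.728
  sum: 0.1964 + 1.728 → r_corr = 1.925 μm/a

r_corr = 1.92 μm/a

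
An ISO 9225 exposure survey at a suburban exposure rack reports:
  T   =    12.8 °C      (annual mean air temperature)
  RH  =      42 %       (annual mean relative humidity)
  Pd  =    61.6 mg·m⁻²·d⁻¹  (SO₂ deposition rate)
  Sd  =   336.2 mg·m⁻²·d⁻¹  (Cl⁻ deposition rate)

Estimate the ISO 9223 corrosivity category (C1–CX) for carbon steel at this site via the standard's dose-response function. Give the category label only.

C4

carbon steel: T>10 °C ⇒ hinge -0.054·(12.8−10) = -0.1512
  Pd branch = 1.77·Pd^0.52·e^(0.02·RH+f) = 30.04 μm/a
  Cl⁻ term: 0.102·336.2^0.62·exp(0.033·42+0.04·12.8) = 25.08
  r_corr = 30.04 + 25.08 = 55.12 μm/a
55.1 μm/a falls in (50, 80] for carbon steel → category C4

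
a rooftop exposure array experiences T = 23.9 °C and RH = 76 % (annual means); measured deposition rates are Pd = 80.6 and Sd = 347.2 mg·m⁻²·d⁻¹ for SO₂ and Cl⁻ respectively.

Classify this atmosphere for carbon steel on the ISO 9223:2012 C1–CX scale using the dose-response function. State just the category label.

C5

carbon steel: f(T) = -0.054·(T−10) [T>10 °C] = -0.7506
  sulphur-dioxide contribution → 37.45 μm/a
  chloride contribution → 122.5 μm/a
  ⇒ r_corr(carbon steel) = 160 μm/a
160 μm/a falls in (80, 200] for carbon steel → category C5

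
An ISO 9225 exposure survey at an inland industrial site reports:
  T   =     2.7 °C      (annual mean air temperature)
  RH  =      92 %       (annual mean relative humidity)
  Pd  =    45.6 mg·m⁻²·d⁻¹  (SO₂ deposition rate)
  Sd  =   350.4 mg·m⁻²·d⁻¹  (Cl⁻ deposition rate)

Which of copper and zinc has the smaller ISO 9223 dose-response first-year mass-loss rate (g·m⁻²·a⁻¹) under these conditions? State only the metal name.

copper: f(T) = +0.126·(T−10) [T≤10 °C] = -0.9198
  Pd branch = 0.0053·Pd^0.26·e^(0.059·RH+f) = 1.299 μm/a
  Cl⁻ term: 0.01025·350.4^0.27·exp(0.036·92+0.049·2.7) = 1.562
  r_corr = 1.299 + 1.562 = 2.86 μm/a
  mass loss = 2.86 μm/a × 8.96 g/cm³ = 25.63 g·m⁻²·a⁻¹
zinc: T≤10 °C ⇒ hinge +0.038·(2.7−10) = -0.2774
  Pd branch = 0.0129·Pd^0.44·e^(0.046·RH+f) = 3.614 μm/a
  Cl⁻ term: 0.0175·350.4^0.57·exp(0.008·92+0.085·2.7) = 1.296
  r_corr = 3.614 + 1.296 = 4.91 μm/a
  mass loss = 4.91 μm/a × 7.14 g/cm³ = 35.06 g·m⁻²·a⁻¹
Ordering by g·m⁻²·a⁻¹: zinc (35.1) > copper (25.6)

copper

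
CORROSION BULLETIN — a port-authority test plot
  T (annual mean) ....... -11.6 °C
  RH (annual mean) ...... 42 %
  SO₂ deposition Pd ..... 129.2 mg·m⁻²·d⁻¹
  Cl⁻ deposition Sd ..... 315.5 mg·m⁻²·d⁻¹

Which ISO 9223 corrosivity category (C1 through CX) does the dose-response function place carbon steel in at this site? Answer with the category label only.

carbon steel: T≤10 °C ⇒ hinge +0.150·(-11.6−10) = -3.2400
  Pd branch = 1.77·Pd^0.52·e^(0.02·RH+f) = 2.012 μm/a
  Cl⁻ term: 0.102·315.5^0.62·exp(0.033·42+0.04·-11.6) = 9.087
  sum: 2.012 + 9.087 → r_corr = 11.1 μm/a
ISO 9223 Table 2 (carbon steel): 1.3 < 11.1 ≤ 25 μm/a ⇒ C2

C2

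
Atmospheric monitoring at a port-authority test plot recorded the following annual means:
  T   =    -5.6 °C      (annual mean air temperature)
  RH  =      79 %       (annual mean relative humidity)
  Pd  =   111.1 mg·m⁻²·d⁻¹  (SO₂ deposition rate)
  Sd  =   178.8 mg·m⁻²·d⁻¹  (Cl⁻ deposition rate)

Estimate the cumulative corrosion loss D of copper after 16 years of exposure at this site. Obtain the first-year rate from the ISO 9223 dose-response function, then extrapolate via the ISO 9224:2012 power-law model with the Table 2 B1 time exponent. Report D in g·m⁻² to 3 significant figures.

D(16) = 46.1 g·m⁻²

copper: T≤10 °C ⇒ hinge +0.126·(-5.6−10) = -1.9656
  Pd branch = 0.0053·Pd^0.26·e^(0.059·RH+f) = 0.2672 μm/a
  Sd branch = 0.01025·Sd^0.27·e^(0.036·RH+0.049·T) = 0.543 μm/a
  r_corr = 0.2672 + 0.543 = 0.8102 μm/a
Long-term exponent b (ISO 9224 Table 2, B1) = 0.667
  D(16) = 0.8102 × 16^0.667 = 0.8102 × 6.355 = 5.149 μm
  Mass loss = 5.149 μm × 8.96 g/cm³ = 46.14 g·m⁻²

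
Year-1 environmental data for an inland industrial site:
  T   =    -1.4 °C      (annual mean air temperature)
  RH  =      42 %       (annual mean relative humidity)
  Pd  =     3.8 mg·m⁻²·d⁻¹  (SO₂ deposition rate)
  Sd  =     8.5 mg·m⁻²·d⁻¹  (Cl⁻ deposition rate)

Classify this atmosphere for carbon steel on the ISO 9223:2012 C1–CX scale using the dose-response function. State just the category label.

C2

carbon steel: f(T) = +0.150·(T−10) [T≤10 °C] = -1.7100
  sulphur-dioxide contribution → 1.485 μm/a
  chloride contribution → 1.454 μm/a
  ⇒ r_corr(carbon steel) = 2.938 μm/a
Category bounds: 1.3…25 μm/a bracket r_corr ⇒ C2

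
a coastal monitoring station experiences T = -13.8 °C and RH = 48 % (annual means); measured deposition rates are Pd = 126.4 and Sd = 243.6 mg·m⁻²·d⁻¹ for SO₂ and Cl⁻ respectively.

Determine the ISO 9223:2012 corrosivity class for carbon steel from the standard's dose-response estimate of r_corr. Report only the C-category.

C2

carbon steel: f(T) = +0.150·(T−10) [T≤10 °C] = -3.5700
  sulphur-dioxide contribution → 1.612 μm/a
  chloride contribution → 8.64 μm/a
  total first-year rate 10.25 μm/a
10.3 μm/a falls in (1.3, 25] for carbon steel → category C2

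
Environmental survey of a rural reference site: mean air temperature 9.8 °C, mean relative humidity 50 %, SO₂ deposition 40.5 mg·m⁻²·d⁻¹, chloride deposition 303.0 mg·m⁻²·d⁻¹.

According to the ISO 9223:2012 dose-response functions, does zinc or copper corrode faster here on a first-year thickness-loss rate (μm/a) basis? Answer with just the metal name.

zinc

zinc: f(T) = +0.038·(T−10) [T≤10 °C] = -0.0076
  Pd branch = 0.0129·Pd^0.44·e^(0.046·RH+f) = 0.6508 μm/a
  Sd branch = 0.0175·Sd^0.57·e^(0.008·RH+0.085·T) = 1.559 μm/a
  r_corr = 0.6508 + 1.559 = 2.21 μm/a
copper: T≤10 °C ⇒ hinge +0.126·(9.8−10) = -0.0252
  SO₂ term: 0.0053·40.5^0.26·exp(0.059·50-0.0252) = 0.2585
  Sd branch = 0.01025·Sd^0.27·e^(0.036·RH+0.049·T) = 0.4688 μm/a
  sum: 0.2585 + 0.4688 → r_corr = 0.7273 μm/a
Ordering by μm/a: zinc (2.21) > copper (0.727)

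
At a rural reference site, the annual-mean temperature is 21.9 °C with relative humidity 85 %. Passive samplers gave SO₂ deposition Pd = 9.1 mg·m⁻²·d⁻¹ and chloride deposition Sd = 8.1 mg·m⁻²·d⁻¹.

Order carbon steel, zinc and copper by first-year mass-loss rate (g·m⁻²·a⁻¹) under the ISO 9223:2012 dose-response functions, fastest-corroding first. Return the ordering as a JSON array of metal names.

["carbon steel", "copper", "zinc"]

carbon steel: f(T) = -0.054·(T−10) [T>10 °C] = -0.6426
  SO₂ term: 1.77·9.1^0.52·exp(0.02·85-0.6426) = 16.07
  Sd branch = 0.102·Sd^0.62·e^(0.033·RH+0.04·T) = 14.81 μm/a
  sum: 16.07 + 14.81 → r_corr = 30.87 μm/a
  mass loss = 30.87 μm/a × 7.85 g/cm³ = 242.4 g·m⁻²·a⁻¹
zinc: f(T) = -0.071·(T−10) [T>10 °C] = -0.8449
  SO₂ term: 0.0129·9.1^0.44·exp(0.046·85-0.8449) = 0.7307
  Cl⁻ term: 0.0175·8.1^0.57·exp(0.008·85+0.085·21.9) = 0.7322
  sum: 0.7307 + 0.7322 → r_corr = 1.463 μm/a
  mass loss = 1.463 μm/a × 7.14 g/cm³ = 10.44 g·m⁻²·a⁻¹
copper: T>10 °C ⇒ hinge -0.080·(21.9−10) = -0.9520
  SO₂ term: 0.0053·9.1^0.26·exp(0.059·85-0.9520) = 0.5472
  Sd branch = 0.01025·Sd^0.27·e^(0.036·RH+0.049·T) = 1.125 μm/a
  sum: 0.5472 + 1.125 → r_corr = 1.672 μm/a
  mass loss = 1.672 μm/a × 8.96 g/cm³ = 14.98 g·m⁻²·a⁻¹
Ordering by g·m⁻²·a⁻¹: carbon steel (242) > copper (15) > zinc (10.4)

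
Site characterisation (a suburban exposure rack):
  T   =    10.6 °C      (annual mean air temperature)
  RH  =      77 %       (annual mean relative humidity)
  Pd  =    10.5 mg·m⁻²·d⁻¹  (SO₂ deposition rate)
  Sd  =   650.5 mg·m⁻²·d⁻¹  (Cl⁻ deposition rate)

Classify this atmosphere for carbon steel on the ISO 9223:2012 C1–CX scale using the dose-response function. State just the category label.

C5

carbon steel: f(T) = -0.054·(T−10) [T>10 °C] = -0.0324
  Pd branch = 1.77·Pd^0.52·e^(0.02·RH+f) = 27.15 μm/a
  Cl⁻ term: 0.102·650.5^0.62·exp(0.033·77+0.04·10.6) = 109.8
  sum: 27.15 + 109.8 → r_corr = 136.9 μm/a
ISO 9223 Table 2 (carbon steel): 80 < 137 ≤ 200 μm/a ⇒ C5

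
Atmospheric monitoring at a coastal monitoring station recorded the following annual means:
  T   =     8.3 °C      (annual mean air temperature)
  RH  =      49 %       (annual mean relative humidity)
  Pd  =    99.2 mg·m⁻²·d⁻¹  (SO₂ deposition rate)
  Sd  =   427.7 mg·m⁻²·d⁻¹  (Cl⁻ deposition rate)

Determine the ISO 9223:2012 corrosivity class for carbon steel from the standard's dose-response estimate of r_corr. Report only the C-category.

C4

carbon steel: f(T) = +0.150·(T−10) [T≤10 °C] = -0.2550
  Pd branch = 1.77·Pd^0.52·e^(0.02·RH+f) = 39.9 μm/a
  Cl⁻ term: 0.102·427.7^0.62·exp(0.033·49+0.04·8.3) = 30.64
  sum: 39.9 + 30.64 → r_corr = 70.55 μm/a
Category bounds: 50…80 μm/a bracket r_corr ⇒ C4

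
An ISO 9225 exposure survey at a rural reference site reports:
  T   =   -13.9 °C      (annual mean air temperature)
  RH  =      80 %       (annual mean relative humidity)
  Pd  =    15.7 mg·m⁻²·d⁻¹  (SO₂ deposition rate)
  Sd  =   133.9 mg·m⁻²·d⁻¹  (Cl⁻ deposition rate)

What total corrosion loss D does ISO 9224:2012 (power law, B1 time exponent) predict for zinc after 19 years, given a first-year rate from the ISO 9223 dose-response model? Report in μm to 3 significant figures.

zinc: f(T) = +0.038·(T−10) [T≤10 °C] = -0.9082
  Pd branch = 0.0129·Pd^0.44·e^(0.046·RH+f) = 0.6927 μm/a
  Sd branch = 0.0175·Sd^0.57·e^(0.008·RH+0.085·T) = 0.166 μm/a
  sum: 0.6927 + 0.166 → r_corr = 0.8587 μm/a
Power-law: D(19) = r_corr · 19^0.813
  D(19) = 0.8587 × 19^0.813 = 0.8587 × 10.96 = 9.408 μm

D(19) = 9.41 μm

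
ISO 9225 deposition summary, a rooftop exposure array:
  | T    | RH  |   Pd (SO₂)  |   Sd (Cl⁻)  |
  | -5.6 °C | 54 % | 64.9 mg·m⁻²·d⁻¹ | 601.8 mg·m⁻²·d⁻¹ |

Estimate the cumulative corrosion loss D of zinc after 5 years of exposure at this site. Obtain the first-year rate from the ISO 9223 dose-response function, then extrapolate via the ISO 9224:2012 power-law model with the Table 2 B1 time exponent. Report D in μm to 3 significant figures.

zinc: temperature factor f = +0.038·(-15.6) = -0.5928
  sulphur-dioxide contribution → 0.5362 μm/a
  chloride contribution → 0.643 μm/a
  total first-year rate 1.179 μm/a
ISO 9224: D(t) = r_corr · t^b with b = 0.813 (zinc, B1)
  D(5) = 1.179 × 5^0.813 = 1.179 × 3.701 = 4.364 μm

D(5) = 4.36 μm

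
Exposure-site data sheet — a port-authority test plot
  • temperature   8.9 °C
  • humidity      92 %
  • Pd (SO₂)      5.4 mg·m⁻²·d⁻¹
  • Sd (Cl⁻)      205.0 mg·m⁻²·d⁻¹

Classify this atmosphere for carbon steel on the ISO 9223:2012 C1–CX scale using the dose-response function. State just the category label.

C5

carbon steel: f(T) = +0.150·(T−10) [T≤10 °C] = -0.1650
  Pd branch = 1.77·Pd^0.52·e^(0.02·RH+f) = 22.71 μm/a
  Sd branch = 0.102·Sd^0.62·e^(0.033·RH+0.04·T) = 82.23 μm/a
  r_corr = 22.71 + 82.23 = 104.9 μm/a
Category bounds: 80…200 μm/a bracket r_corr ⇒ C5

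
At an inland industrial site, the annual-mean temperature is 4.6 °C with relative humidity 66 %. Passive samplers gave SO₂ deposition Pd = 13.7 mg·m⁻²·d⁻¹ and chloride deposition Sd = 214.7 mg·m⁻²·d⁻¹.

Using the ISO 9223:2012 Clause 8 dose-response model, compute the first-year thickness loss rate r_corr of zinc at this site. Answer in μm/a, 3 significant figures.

zinc: f(T) = +0.038·(T−10) [T≤10 °C] = -0.2052
  sulphur-dioxide contribution → 0.6921 μm/a
  chloride contribution → 0.936 μm/a
  ⇒ r_corr(zinc) = 1.628 μm/a

r_corr = 1.63 μm/a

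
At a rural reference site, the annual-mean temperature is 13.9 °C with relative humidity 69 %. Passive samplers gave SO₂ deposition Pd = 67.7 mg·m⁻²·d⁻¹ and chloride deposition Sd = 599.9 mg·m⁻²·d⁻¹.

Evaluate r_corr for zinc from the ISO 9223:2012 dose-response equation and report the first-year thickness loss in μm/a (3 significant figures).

r_corr = 5.29 μm/a

zinc: T>10 °C ⇒ hinge -0.071·(13.9−10) = -0.2769
  sulphur-dioxide contribution → 1.494 μm/a
  chloride contribution → 3.797 μm/a
  total first-year rate 5.29 μm/a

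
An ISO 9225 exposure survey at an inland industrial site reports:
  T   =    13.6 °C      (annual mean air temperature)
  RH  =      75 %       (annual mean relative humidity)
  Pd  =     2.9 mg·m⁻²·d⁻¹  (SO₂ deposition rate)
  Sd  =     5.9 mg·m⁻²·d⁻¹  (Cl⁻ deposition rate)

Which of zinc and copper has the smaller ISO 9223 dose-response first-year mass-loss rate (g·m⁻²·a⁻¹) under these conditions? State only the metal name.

zinc: f(T) = -0.071·(T−10) [T>10 °C] = -0.2556
  Pd branch = 0.0129·Pd^0.44·e^(0.046·RH+f) = 0.5028 μm/a
  Sd branch = 0.0175·Sd^0.57·e^(0.008·RH+0.085·T) = 0.2786 μm/a
  r_corr = 0.5028 + 0.2786 = 0.7814 μm/a
  mass loss = 0.7814 μm/a × 7.14 g/cm³ = 5.579 g·m⁻²·a⁻¹
copper: temperature factor f = -0.080·(3.6) = -0.2880
  Pd branch = 0.0053·Pd^0.26·e^(0.059·RH+f) = 0.4377 μm/a
  Cl⁻ term: 0.01025·5.9^0.27·exp(0.036·75+0.049·13.6) = 0.4796
  r_corr = 0.4377 + 0.4796 = 0.9173 μm/a
  mass loss = 0.9173 μm/a × 8.96 g/cm³ = 8.219 g·m⁻²·a⁻¹
Ordering by g·m⁻²·a⁻¹: copper (8.22) > zinc (5.58)

zinc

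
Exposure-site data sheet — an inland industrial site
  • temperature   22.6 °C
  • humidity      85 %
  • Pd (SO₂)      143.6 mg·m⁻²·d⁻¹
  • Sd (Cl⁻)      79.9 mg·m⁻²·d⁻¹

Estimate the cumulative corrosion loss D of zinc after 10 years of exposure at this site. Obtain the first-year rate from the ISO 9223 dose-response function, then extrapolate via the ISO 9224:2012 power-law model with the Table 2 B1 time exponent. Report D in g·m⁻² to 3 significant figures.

D(10) = 242 g·m⁻²

zinc: temperature factor f = -0.071·(12.6) = -0.8946
  Pd branch = 0.0129·Pd^0.44·e^(0.046·RH+f) = 2.341 μm/a
  Sd branch = 0.0175·Sd^0.57·e^(0.008·RH+0.085·T) = 2.865 μm/a
  r_corr = 2.341 + 2.865 = 5.205 μm/a
ISO 9224: D(t) = r_corr · t^b with b = 0.813 (zinc, B1)
  D(10) = 5.205 × 10^0.813 = 5.205 × 6.501 = 33.84 μm
  Mass loss = 33.84 μm × 7.14 g/cm³ = 241.6 g·m⁻²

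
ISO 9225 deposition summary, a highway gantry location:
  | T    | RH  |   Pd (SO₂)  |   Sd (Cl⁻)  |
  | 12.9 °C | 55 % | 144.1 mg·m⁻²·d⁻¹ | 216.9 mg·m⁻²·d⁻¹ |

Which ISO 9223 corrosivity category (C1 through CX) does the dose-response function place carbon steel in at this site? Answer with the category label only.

C5

carbon steel: temperature factor f = -0.054·(2.9) = -0.1566
  Pd branch = 1.77·Pd^0.52·e^(0.02·RH+f) = 60.28 μm/a
  Sd branch = 0.102·Sd^0.62·e^(0.033·RH+0.04·T) = 29.47 μm/a
  sum: 60.28 + 29.47 → r_corr = 89.76 μm/a
89.8 μm/a falls in (80, 200] for carbon steel → category C5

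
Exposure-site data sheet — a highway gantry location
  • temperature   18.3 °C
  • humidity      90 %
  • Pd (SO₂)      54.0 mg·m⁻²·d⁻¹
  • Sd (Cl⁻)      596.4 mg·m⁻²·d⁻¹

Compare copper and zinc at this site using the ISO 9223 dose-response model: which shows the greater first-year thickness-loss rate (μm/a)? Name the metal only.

copper: T>10 °C ⇒ hinge -0.080·(18.3−10) = -0.6640
  SO₂ term: 0.0053·54.0^0.26·exp(0.059·90-0.6640) = 1.558
  Sd branch = 0.01025·Sd^0.27·e^(0.036·RH+0.049·T) = 3.603 μm/a
  sum: 1.558 + 3.603 → r_corr = 5.161 μm/a
zinc: T>10 °C ⇒ hinge -0.071·(18.3−10) = -0.5893
  SO₂ term: 0.0129·54.0^0.44·exp(0.046·90-0.5893) = 2.6
  Sd branch = 0.0175·Sd^0.57·e^(0.008·RH+0.085·T) = 6.506 μm/a
  sum: 2.6 + 6.506 → r_corr = 9.106 μm/a
Ordering by μm/a: zinc (9.11) > copper (5.16)

zinc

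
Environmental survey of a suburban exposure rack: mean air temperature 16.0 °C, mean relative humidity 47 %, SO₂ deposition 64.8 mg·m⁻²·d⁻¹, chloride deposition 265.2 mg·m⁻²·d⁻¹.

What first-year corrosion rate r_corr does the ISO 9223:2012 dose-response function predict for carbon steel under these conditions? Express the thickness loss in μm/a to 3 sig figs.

r_corr = 57.7 μm/a

carbon steel: temperature factor f = -0.054·(6.0) = -0.3240
  SO₂ term: 1.77·64.8^0.52·exp(0.02·47-0.3240) = 28.68
  Cl⁻ term: 0.102·265.2^0.62·exp(0.033·47+0.04·16.0) = 29.02
  sum: 28.68 + 29.02 → r_corr = 57.7 μm/a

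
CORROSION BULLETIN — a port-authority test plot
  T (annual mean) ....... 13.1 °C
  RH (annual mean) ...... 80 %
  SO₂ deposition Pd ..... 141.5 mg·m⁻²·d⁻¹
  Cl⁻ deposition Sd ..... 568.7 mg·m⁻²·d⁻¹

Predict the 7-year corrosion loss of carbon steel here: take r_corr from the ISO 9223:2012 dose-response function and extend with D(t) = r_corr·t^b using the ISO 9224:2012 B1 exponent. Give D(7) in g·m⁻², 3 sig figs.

D(7) = 4.79e+03 g·m⁻²

carbon steel: T>10 °C ⇒ hinge -0.054·(13.1−10) = -0.1674
  Pd branch = 1.77·Pd^0.52·e^(0.02·RH+f) = 97.4 μm/a
  Cl⁻ term: 0.102·568.7^0.62·exp(0.033·80+0.04·13.1) = 123.2
  sum: 97.4 + 123.2 → r_corr = 220.6 μm/a
Long-term exponent b (ISO 9224 Table 2, B1) = 0.523
  D(7) = 220.6 × 7^0.523 = 220.6 × 2.767 = 610.5 μm
  Mass loss = 610.5 μm × 7.85 g/cm³ = 4792 g·m⁻²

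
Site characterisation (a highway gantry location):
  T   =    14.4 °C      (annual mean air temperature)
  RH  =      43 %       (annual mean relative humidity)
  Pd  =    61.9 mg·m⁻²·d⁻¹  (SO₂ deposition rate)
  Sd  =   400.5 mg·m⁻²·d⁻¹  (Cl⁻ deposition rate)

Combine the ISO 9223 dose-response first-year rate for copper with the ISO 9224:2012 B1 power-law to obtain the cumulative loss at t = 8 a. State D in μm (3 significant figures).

copper: f(T) = -0.080·(T−10) [T>10 °C] = -0.3520
  SO₂ term: 0.0053·61.9^0.26·exp(0.059·43-0.3520) = 0.1377
  Sd branch = 0.01025·Sd^0.27·e^(0.036·RH+0.049·T) = 0.4922 μm/a
  sum: 0.1377 + 0.4922 → r_corr = 0.6299 μm/a
Power-law: D(8) = r_corr · 8^0.667
  D(8) = 0.6299 × 8^0.667 = 0.6299 × 4.003 = 2.522 μm

D(8) = 2.52 μm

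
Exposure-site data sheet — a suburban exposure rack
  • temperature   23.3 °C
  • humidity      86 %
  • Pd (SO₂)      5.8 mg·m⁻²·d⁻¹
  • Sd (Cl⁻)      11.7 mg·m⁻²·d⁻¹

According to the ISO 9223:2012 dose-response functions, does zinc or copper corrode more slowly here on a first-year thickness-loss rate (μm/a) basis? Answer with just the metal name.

zinc

zinc: T>10 °C ⇒ hinge -0.071·(23.3−10) = -0.9443
  sulphur-dioxide contribution → 0.5681 μm/a
  chloride contribution → 1.025 μm/a
  total first-year rate 1.593 μm/a
copper: temperature factor f = -0.080·(13.3) = -1.0640
  sulphur-dioxide contribution → 0.4616 μm/a
  chloride contribution → 1.379 μm/a
  total first-year rate 1.841 μm/a
Ordering by μm/a: copper (1.84) > zinc (1.59)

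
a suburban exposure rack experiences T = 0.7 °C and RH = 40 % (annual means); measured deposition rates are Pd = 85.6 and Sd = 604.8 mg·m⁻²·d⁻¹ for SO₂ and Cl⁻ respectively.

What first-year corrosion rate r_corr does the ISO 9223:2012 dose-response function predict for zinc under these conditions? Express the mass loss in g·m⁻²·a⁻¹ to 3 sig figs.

r_corr = 9.92 g·m⁻²·a⁻¹

zinc: temperature factor f = +0.038·(-9.3) = -0.3534
  Pd branch = 0.0129·Pd^0.44·e^(0.046·RH+f) = 0.4041 μm/a
  Sd branch = 0.0175·Sd^0.57·e^(0.008·RH+0.085·T) = 0.9849 μm/a
  r_corr = 0.4041 + 0.9849 = 1.389 μm/a
Convert to mass loss: 1.389 μm/a × 7.14 g/cm³ = 9.917 g·m⁻²·a⁻¹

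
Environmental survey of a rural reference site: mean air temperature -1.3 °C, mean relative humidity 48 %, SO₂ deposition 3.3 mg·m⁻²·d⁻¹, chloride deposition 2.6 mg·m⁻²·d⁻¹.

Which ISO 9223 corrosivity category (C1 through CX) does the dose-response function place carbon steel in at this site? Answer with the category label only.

C2

carbon steel: f(T) = +0.150·(T−10) [T≤10 °C] = -1.6950
  SO₂ term: 1.77·3.3^0.52·exp(0.02·48-1.6950) = 1.579
  Cl⁻ term: 0.102·2.6^0.62·exp(0.033·48+0.04·-1.3) = 0.8535
  r_corr = 1.579 + 0.8535 = 2.433 μm/a
ISO 9223 Table 2 (carbon steel): 1.3 < 2.43 ≤ 25 μm/a ⇒ C2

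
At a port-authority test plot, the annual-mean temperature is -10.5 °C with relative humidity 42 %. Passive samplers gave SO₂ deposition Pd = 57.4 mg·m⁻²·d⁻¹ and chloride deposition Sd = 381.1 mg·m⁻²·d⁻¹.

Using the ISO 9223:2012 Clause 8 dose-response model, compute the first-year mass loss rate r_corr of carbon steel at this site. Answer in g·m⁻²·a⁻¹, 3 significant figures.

r_corr = 96.0 g·m⁻²·a⁻¹

carbon steel: T≤10 °C ⇒ hinge +0.150·(-10.5−10) = -3.0750
  sulphur-dioxide contribution → 1.556 μm/a
  chloride contribution → 10.68 μm/a
  ⇒ r_corr(carbon steel) = 12.23 μm/a
Convert to mass loss: 12.23 μm/a × 7.85 g/cm³ = 96.01 g·m⁻²·a⁻¹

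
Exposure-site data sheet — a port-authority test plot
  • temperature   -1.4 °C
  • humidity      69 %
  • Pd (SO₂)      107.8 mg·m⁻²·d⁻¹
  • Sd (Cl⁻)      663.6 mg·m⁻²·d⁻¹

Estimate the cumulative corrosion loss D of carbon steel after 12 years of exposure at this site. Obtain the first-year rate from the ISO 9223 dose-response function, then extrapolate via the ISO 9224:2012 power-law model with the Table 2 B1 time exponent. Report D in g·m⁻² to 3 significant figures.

carbon steel: f(T) = +0.150·(T−10) [T≤10 °C] = -1.7100
  SO₂ term: 1.77·107.8^0.52·exp(0.02·69-1.7100) = 14.51
  Sd branch = 0.102·Sd^0.62·e^(0.033·RH+0.04·T) = 52.81 μm/a
  r_corr = 14.51 + 52.81 = 67.32 μm/a
ISO 9224: D(t) = r_corr · t^b with b = 0.523 (carbon steel, B1)
  D(12) = 67.32 × 12^0.523 = 67.32 × 3.668 = 246.9 μm
  Mass loss = 246.9 μm × 7.85 g/cm³ = 1938 g·m⁻²

D(12) = 1.94e+03 g·m⁻²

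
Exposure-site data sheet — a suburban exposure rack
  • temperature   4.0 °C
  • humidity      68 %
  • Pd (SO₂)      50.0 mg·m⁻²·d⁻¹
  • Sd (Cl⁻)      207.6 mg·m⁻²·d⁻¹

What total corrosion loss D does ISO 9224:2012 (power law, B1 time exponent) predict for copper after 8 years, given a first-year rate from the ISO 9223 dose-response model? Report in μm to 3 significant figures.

copper: temperature factor f = +0.126·(-6.0) = -0.7560
  Pd branch = 0.0053·Pd^0.26·e^(0.059·RH+f) = 0.3803 μm/a
  Cl⁻ term: 0.01025·207.6^0.27·exp(0.036·68+0.049·4.0) = 0.609
  r_corr = 0.3803 + 0.609 = 0.9893 μm/a
Long-term exponent b (ISO 9224 Table 2, B1) = 0.667
  D(8) = 0.9893 × 8^0.667 = 0.9893 × 4.003 = 3.96 μm

D(8) = 3.96 μm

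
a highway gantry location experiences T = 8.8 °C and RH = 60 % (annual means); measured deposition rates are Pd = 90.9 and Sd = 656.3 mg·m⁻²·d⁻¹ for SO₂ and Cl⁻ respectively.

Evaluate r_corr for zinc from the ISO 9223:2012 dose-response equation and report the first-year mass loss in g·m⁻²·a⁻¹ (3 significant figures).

zinc: f(T) = +0.038·(T−10) [T≤10 °C] = -0.0456
  SO₂ term: 0.0129·90.9^0.44·exp(0.046·60-0.0456) = 1.416
  Cl⁻ term: 0.0175·656.3^0.57·exp(0.008·60+0.085·8.8) = 2.41
  r_corr = 1.416 + 2.41 = 3.827 μm/a
Convert to mass loss: 3.827 μm/a × 7.14 g/cm³ = 27.32 g·m⁻²·a⁻¹

r_corr = 27.3 g·m⁻²·a⁻¹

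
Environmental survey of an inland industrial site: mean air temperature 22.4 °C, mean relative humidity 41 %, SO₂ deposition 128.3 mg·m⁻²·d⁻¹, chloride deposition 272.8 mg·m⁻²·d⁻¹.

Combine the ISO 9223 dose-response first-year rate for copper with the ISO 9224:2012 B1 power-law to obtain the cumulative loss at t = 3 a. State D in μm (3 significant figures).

D(3) = 1.43 μm

copper: f(T) = -0.080·(T−10) [T>10 °C] = -0.9920
  Pd branch = 0.0053·Pd^0.26·e^(0.059·RH+f) = 0.07801 μm/a
  Sd branch = 0.01025·Sd^0.27·e^(0.036·RH+0.049·T) = 0.6111 μm/a
  sum: 0.07801 + 0.6111 → r_corr = 0.6891 μm/a
Power-law: D(3) = r_corr · 3^0.667
  D(3) = 0.6891 × 3^0.667 = 0.6891 × 2.081 = 1.434 μm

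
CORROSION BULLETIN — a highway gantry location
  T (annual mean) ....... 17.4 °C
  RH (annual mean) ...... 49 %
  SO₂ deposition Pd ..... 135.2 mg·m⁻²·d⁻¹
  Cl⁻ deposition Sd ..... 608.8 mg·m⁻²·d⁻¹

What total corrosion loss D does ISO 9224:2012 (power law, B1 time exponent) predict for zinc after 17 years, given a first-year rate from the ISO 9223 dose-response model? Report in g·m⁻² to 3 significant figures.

zinc: temperature factor f = -0.071·(7.4) = -0.5254
  sulphur-dioxide contribution → 0.6294 μm/a
  chloride contribution → 4.393 μm/a
  ⇒ r_corr(zinc) = 5.022 μm/a
ISO 9224: D(t) = r_corr · t^b with b = 0.813 (zinc, B1)
  D(17) = 5.022 × 17^0.813 = 5.022 × 10.01 = 50.26 μm
  Mass loss = 50.26 μm × 7.14 g/cm³ = 358.9 g·m⁻²

D(17) = 359 g·m⁻²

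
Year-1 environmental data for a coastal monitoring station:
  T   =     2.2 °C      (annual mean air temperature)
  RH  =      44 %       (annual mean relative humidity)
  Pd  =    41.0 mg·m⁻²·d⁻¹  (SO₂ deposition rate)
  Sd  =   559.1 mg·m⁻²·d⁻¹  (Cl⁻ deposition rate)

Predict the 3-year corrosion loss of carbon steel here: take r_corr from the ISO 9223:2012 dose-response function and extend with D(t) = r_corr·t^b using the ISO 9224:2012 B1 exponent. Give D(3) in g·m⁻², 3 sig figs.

D(3) = 463 g·m⁻²

carbon steel: T≤10 °C ⇒ hinge +0.150·(2.2−10) = -1.1700
  Pd branch = 1.77·Pd^0.52·e^(0.02·RH+f) = 9.134 μm/a
  Cl⁻ term: 0.102·559.1^0.62·exp(0.033·44+0.04·2.2) = 24.04
  r_corr = 9.134 + 24.04 = 33.17 μm/a
Power-law: D(3) = r_corr · 3^0.523
  D(3) = 33.17 × 3^0.523 = 33.17 × 1.776 = 58.92 μm
  Mass loss = 58.92 μm × 7.85 g/cm³ = 462.5 g·m⁻²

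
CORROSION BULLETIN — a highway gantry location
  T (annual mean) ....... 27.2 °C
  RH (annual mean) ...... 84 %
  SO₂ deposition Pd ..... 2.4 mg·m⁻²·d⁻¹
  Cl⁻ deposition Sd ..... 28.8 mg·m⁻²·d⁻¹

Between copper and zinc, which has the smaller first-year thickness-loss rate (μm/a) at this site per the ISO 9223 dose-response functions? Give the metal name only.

copper: f(T) = -0.080·(T−10) [T>10 °C] = -1.3760
  Pd branch = 0.0053·Pd^0.26·e^(0.059·RH+f) = 0.2387 μm/a
  Cl⁻ term: 0.01025·28.8^0.27·exp(0.036·84+0.049·27.2) = 1.981
  sum: 0.2387 + 1.981 → r_corr = 2.22 μm/a
zinc: T>10 °C ⇒ hinge -0.071·(27.2−10) = -1.2212
  Pd branch = 0.0129·Pd^0.44·e^(0.046·RH+f) = 0.2665 μm/a
  Sd branch = 0.0175·Sd^0.57·e^(0.008·RH+0.085·T) = 2.349 μm/a
  r_corr = 0.2665 + 2.349 = 2.615 μm/a
Ordering by μm/a: zinc (2.62) > copper (2.22)

copper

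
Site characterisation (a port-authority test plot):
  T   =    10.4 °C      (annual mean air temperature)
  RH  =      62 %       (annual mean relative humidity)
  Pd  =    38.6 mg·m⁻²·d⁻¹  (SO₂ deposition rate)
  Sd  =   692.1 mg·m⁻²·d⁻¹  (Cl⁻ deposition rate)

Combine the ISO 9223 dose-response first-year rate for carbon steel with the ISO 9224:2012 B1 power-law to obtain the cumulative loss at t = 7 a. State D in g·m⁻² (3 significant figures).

carbon steel: f(T) = -0.054·(T−10) [T>10 °C] = -0.0216
  sulphur-dioxide contribution → 40.01 μm/a
  chloride contribution → 68.98 μm/a
  total first-year rate 109 μm/a
Power-law: D(7) = r_corr · 7^0.523
  D(7) = 109 × 7^0.523 = 109 × 2.767 = 301.6 μm
  Mass loss = 301.6 μm × 7.85 g/cm³ = 2367 g·m⁻²

D(7) = 2.37e+03 g·m⁻²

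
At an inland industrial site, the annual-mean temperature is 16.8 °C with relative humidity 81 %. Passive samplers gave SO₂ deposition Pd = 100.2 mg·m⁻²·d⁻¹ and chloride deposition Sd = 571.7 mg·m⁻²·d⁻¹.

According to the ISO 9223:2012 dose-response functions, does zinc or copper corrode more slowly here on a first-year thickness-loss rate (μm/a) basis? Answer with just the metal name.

zinc: f(T) = -0.071·(T−10) [T>10 °C] = -0.4828
  sulphur-dioxide contribution → 2.509 μm/a
  chloride contribution → 5.203 μm/a
  total first-year rate 7.711 μm/a
copper: temperature factor f = -0.080·(6.8) = -0.5440
  sulphur-dioxide contribution → 1.213 μm/a
  chloride contribution → 2.394 μm/a
  ⇒ r_corr(copper) = 3.606 μm/a
Ordering by μm/a: zinc (7.71) > copper (3.61)

copper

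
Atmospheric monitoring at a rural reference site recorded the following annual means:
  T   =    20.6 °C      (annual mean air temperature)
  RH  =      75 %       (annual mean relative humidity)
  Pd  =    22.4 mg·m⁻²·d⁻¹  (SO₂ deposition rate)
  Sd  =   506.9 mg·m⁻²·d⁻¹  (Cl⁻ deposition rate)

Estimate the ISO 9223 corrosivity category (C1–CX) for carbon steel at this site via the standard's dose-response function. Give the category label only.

C5

carbon steel: f(T) = -0.054·(T−10) [T>10 °C] = -0.5724
  sulphur-dioxide contribution → 22.54 μm/a
  chloride contribution → 131.3 μm/a
  total first-year rate 153.9 μm/a
ISO 9223 Table 2 (carbon steel): 80 < 154 ≤ 200 μm/a ⇒ C5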